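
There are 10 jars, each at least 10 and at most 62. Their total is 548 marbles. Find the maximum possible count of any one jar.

To make one jar as large as possible, make the other 9 as small as possible.
The other 9 contribute at least 9 × 10 = 90, leaving at most 548 − 90 = 458.
But each jar is capped at 62, so the maximum is 62.
Achievable: one at 62 and the other 9 totalling 486, which fits since 9 × 10 ≤ 486 ≤ 9 × 62.

62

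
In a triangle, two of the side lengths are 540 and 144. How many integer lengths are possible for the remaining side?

287

The triangle inequality gives |540 − 144| < c < 540 + 144, i.e. 396 < c < 684.
So c can be any integer from 397 to 683: 287 values.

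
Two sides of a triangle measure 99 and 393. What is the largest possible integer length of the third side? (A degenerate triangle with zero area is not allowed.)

The third side must be less than 99 + 393 = 492.
The largest integer below 492 is 491.

491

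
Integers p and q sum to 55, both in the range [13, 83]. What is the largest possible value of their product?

With p + q fixed, pq peaks when the two are closest together.
Taking p = 27 and q = 28 (both in [13, 83]) gives pq = 756.

756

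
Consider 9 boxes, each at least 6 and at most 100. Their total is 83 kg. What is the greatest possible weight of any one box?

35

To make one box as large as possible, make the other 8 as small as possible.
The other 8 contribute at least 8 × 6 = 48, leaving at most 83 − 48 = 35.
Since 35 ≤ 100, this is achievable: one at 35 and 8 at 6.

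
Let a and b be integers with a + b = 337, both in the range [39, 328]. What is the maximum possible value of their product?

28392

ab = a(337 − a) is maximized when a is as near 337/2 as the bounds allow.
Taking a = 168 and b = 169 (both in [39, 328]) gives ab = 28392.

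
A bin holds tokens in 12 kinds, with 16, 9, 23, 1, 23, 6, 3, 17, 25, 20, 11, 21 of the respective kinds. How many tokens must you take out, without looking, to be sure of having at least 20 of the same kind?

In the worst case you take as many as possible of each kind without reaching 20: 16 + 9 + 19 + 1 + 19 + 6 + 3 + 17 + 19 + 19 + 11 + 19 = 158.
The next one must give 20 of some kind, so 158 + 1 = 159.

159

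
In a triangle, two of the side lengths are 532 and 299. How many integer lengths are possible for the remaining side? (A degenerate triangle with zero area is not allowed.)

597

The triangle inequality gives |532 − 299| < c < 532 + 299, i.e. 233 < c < 831.
So c can be any integer from 234 to 830: 597 values.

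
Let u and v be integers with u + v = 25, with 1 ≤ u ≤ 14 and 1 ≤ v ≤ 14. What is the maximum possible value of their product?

With u + v fixed, uv peaks when the two are closest together.
Taking u = 12 and v = 13 (both in [1, 14]) gives uv = 156.

156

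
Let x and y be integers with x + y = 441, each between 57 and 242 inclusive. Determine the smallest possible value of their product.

48158

For a fixed sum, xy is smallest when x and y are as far apart as possible.
The extreme feasible split is x = 199, y = 242, giving xy = 48158.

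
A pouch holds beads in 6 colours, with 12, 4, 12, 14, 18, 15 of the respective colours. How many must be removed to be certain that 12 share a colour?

60

In the worst case you take as many as possible of each colour without reaching 12: 11 + 4 + 11 + 11 + 11 + 11 = 59.
The next one must give 12 of some colour, so 59 + 1 = 60.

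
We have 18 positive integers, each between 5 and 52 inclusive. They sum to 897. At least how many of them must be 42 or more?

If only k of them are at least 42, the other 18 − k are at most 41, so the total is at most k·52 + (18 − k)·41.
This must reach 897, so k·52 + (18 − k)·41 ≥ 897, giving k ≥ 15.
Exactly 15 works: 15 values at 52 and 3 at 41 total 903; lower one of the high values by 6 (still ≥ 42) to hit 897.

15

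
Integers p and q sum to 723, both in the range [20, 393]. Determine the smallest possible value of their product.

Since p + q is fixed, pushing one of them to its bound minimizes the product.
At the endpoint p = 330, q = 723 − 330 = 393, so pq = 330 × 393 = 129690.

129690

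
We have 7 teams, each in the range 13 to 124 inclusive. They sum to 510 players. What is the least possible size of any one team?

To make one team as small as possible, make the other 6 as large as possible.
The other 6 can take up 6 × 124 = 744 ≥ 510 − 13, so one team can sit at its floor of 13.
Achievable: one at 13 and the other 6 totalling 497, which fits since 6 × 13 ≤ 497 ≤ 6 × 124.

13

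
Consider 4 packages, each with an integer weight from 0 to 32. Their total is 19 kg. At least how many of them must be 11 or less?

3

Each value above 11 is at least 12, contributing at least 12 − 0 = 12 above the floor 0.
The sum exceeds the floor total 0 by 19, so at most ⌊19/12⌋ = 1 exceed 11, and at least 3 are ≤ 11.
Exactly 3 works: 3 values at 0 and 1 at 12 total 12; raise one of the low values by 7 (still ≤ 11) to hit 19.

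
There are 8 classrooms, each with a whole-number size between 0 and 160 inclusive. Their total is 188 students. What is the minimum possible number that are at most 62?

6

If only k of them are at most 62, the other 8 − k are at least 63, so the total is at least (8 − k)·63 + k·0.
This is ≤ 188, so (8 − k)·63 + 0k ≤ 188, which gives k ≥ 6.
Exactly 6 works: 6 values at 0 and 2 at 63 total 126; raise one of the low values by 62 (still ≤ 62) to hit 188.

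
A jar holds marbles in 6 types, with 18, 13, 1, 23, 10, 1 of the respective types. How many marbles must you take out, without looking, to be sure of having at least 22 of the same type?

In the worst case you take as many as possible of each type without reaching 22: 18 + 13 + 1 + 21 + 10 + 1 = 64.
The next one must give 22 of some type, so 64 + 1 = 65.

65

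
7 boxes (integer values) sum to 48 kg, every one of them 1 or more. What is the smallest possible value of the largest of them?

7

If every one of the 7 were at most 6, the total would be at most 7 × 6 = 42 < 48.
Equality holds with 6 values of 7 and 1 value of 6.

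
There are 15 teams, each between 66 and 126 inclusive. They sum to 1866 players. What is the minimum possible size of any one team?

Minimizing one value means maximizing the remaining 14.
The other 14 contribute at most 14 × 126 = 1764, leaving at least 1866 − 1764 = 102.
Since 102 ≥ 66, this is achievable: one at 102 and 14 at 126.

102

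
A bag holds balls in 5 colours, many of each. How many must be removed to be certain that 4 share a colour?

16

You could draw 3 of every colour without reaching 4 of any — 15 in all.
One more forces 4 of some colour, so 15 + 1 = 16.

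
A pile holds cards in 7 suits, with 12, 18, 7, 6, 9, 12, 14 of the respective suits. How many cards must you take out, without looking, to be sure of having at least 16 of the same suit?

76

In the worst case you take as many as possible of each suit without reaching 16: 12 + 15 + 7 + 6 + 9 + 12 + 14 = 75.
The next one must give 16 of some suit, so 75 + 1 = 76.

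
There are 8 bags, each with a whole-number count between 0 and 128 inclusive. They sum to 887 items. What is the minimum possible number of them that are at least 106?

3

Each value short of 106 is at most 105, costing at least 128 − 105 = 23 against the maximum total of 1024.
We can afford to lose at most 1024 − 887 = 137, so at most ⌊137/23⌋ = 5 fall short, and at least 3 are ≥ 106.
Exactly 3 works: 3 values at 128 and 5 at 105 total 909; lower one of the high values by 22 (still ≥ 106) to hit 887.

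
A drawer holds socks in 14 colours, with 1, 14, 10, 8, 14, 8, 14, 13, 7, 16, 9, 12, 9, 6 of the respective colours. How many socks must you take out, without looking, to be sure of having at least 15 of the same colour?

140

In the worst case you take as many as possible of each colour without reaching 15: 1 + 14 + 10 + 8 + 14 + 8 + 14 + 13 + 7 + 14 + 9 + 12 + 9 + 6 = 139.
The next one must give 15 of some colour, so 139 + 1 = 140.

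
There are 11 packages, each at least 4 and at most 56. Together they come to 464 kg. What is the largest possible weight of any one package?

56

Maximizing one value means minimizing the remaining 10.
The other 10 contribute at least 10 × 4 = 40, leaving at most 464 − 40 = 424.
But each package is capped at 56, so the maximum is 56.
Achievable: one at 56 and the other 10 totalling 408, which fits since 10 × 4 ≤ 408 ≤ 10 × 56.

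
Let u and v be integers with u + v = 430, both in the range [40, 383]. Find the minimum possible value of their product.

For a fixed sum, uv is smallest when u and v are as far apart as possible.
The extreme feasible split is u = 47, v = 383, giving uv = 18001.

18001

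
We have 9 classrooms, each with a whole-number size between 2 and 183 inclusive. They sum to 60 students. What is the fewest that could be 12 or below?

6

Each value above 12 is at least 13, contributing at least 13 − 2 = 11 above the floor 2.
The sum exceeds the floor total 18 by 42, so at most ⌊42/11⌋ = 3 exceed 12, and at least 6 are ≤ 12.
Exactly 6 works: 6 values at 2 and 3 at 13 total 51; raise one of the low values by 9 (still ≤ 12) to hit 60.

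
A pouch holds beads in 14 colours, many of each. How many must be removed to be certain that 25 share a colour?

You could draw 24 of every colour without reaching 25 of any — 336 in all.
One more forces 25 of some colour, so 336 + 1 = 337.

337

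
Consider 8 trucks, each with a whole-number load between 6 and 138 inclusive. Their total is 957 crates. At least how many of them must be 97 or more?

Each value short of 97 is at most 96, costing at least 138 − 96 = 42 against the maximum total of 1104.
We can afford to lose at most 1104 − 957 = 147, so at most ⌊147/42⌋ = 3 fall short, and at least 5 are ≥ 97.
Exactly 5 works: 5 values at 138 and 3 at 96 total 978; lower one of the high values by 21 (still ≥ 97) to hit 957.

5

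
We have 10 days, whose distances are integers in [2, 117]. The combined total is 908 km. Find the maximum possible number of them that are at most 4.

Each value at 4 or below falls at least 117 − 4 = 113 short of the ceiling 117.
The ceiling total is 10 × 117 = 1170, and we need 908, so at most ⌊(1170 − 908)/113⌋ = 2 can be that low.
k = 2 is achieved by 2 values at 4 and 8 at 117, total 944; lower one of the 117's by 36 (still > 4) to reach 908.

2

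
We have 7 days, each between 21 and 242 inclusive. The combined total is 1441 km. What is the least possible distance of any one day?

21

Minimizing one value means maximizing the remaining 6.
The other 6 can take up 6 × 242 = 1452 ≥ 1441 − 21, so one day can sit at its floor of 21.
Achievable: one at 21 and the other 6 totalling 1420, which fits since 6 × 21 ≤ 1420 ≤ 6 × 242.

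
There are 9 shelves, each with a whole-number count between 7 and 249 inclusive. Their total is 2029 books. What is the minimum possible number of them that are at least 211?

If only k of them are at least 211, the other 9 − k are at most 210, so the total is at most k·249 + (9 − k)·210.
This must reach 2029, so k·249 + (9 − k)·210 ≥ 2029, giving k ≥ 4.
Exactly 4 works: 4 values at 249 and 5 at 210 total 2046; lower one of the high values by 17 (still ≥ 211) to hit 2029.

4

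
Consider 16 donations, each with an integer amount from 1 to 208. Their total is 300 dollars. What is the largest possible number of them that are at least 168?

1

If k of the values are ≥ 168, the total is ≥ 168k + 1(16 − k).
Setting 168k + 1(16 − k) ≤ 300 gives 167k ≤ 284, so k ≤ 1.
k = 1 is achieved by 1 value at 168 and 15 at 1, total 183; add 117 to one value (staying below 168) to reach 300.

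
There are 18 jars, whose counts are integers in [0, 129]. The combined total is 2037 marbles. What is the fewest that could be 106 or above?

7

If only k of them are at least 106, the other 18 − k are at most 105, so the total is at most k·129 + (18 − k)·105.
This must reach 2037, so k·129 + (18 − k)·105 ≥ 2037, giving k ≥ 7.
Exactly 7 works: 7 values at 129 and 11 at 105 total 2058; lower one of the high values by 21 (still ≥ 106) to hit 2037.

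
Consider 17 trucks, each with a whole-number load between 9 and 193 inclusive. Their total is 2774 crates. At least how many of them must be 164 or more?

Suppose at most 17 − j of them reach 164; then j values are ≤ 163 and the rest ≤ 193.
The total is then ≤ 163·j + 193·(17 − j) = 3281 − 30j. For this to be ≥ 2774 we need j ≤ 16, so at least 17 − 16 = 1 must reach 164.
Exactly 1 works: 1 value at 193 and 16 at 163 total 2801; lower one of the high values by 27 (still ≥ 164) to hit 2774.

1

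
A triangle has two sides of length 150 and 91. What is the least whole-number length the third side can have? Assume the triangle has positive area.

The third side must exceed |150 − 91| = 59.
The smallest integer above 59 is 60.

60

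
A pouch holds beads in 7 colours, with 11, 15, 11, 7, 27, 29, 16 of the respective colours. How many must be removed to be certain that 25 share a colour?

109

In the worst case you take as many as possible of each colour without reaching 25: 11 + 15 + 11 + 7 + 24 + 24 + 16 = 108.
The next one must give 25 of some colour, so 108 + 1 = 109.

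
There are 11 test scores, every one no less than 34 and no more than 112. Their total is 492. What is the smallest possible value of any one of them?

To make one score as small as possible, make the other 10 as large as possible.
The other 10 can take up 10 × 112 = 1120 ≥ 492 − 34, so one score can sit at its floor of 34.
Achievable: one at 34 and the other 10 totalling 458, which fits since 10 × 34 ≤ 458 ≤ 10 × 112.

34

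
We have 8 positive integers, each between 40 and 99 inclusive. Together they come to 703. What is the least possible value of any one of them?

To make one integer as small as possible, make the other 7 as large as possible.
The other 7 can take up 7 × 99 = 693 ≥ 703 − 40, so one integer can sit at its floor of 40.
Achievable: one at 40 and the other 7 totalling 663, which fits since 7 × 40 ≤ 663 ≤ 7 × 99.

40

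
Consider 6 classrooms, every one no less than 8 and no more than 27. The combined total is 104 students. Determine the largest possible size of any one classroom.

27

To make one classroom as large as possible, make the other 5 as small as possible.
The other 5 contribute at least 5 × 8 = 40, leaving at most 104 − 40 = 64.
But each classroom is capped at 27, so the maximum is 27.
Achievable: one at 27 and the other 5 totalling 77, which fits since 5 × 8 ≤ 77 ≤ 5 × 27.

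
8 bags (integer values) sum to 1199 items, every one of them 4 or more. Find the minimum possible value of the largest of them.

150

The average is 1199/8 > 149, so not all 8 can be 149 or less; the largest is ≥ 150.
Taking 1 copy of 149 and 7 copies of 150 gives exactly 1199, so 150 is attained.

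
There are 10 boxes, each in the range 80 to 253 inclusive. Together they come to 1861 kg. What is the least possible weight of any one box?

80

To make one box as small as possible, make the other 9 as large as possible.
The other 9 can take up 9 × 253 = 2277 ≥ 1861 − 80, so one box can sit at its floor of 80.
Achievable: one at 80 and the other 9 totalling 1781, which fits since 9 × 80 ≤ 1781 ≤ 9 × 253.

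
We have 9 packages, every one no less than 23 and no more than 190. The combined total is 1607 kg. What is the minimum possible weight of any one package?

Minimizing one value means maximizing the remaining 8.
The other 8 contribute at most 8 × 190 = 1520, leaving at least 1607 − 1520 = 87.
Since 87 ≥ 23, this is achievable: one at 87 and 8 at 190.

87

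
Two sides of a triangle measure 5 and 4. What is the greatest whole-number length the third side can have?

The third side must be less than 5 + 4 = 9.
The largest integer below 9 is 8.

8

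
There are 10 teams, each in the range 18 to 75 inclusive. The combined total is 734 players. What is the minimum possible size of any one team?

To make one team as small as possible, make the other 9 as large as possible.
The other 9 contribute at most 9 × 75 = 675, leaving at least 734 − 675 = 59.
Since 59 ≥ 18, this is achievable: one at 59 and 9 at 75.

59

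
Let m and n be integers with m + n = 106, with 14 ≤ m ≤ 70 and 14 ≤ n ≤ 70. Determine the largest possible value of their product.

For a fixed sum, the product mn is largest when m and n are as close as possible.
Taking m = 53 and n = 53 (both in [14, 70]) gives mn = 2809.

2809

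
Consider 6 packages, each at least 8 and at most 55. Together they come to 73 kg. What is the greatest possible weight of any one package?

33

To make one package as large as possible, make the other 5 as small as possible.
The other 5 contribute at least 5 × 8 = 40, leaving at most 73 − 40 = 33.
Since 33 ≤ 55, this is achievable: one at 33 and 5 at 8.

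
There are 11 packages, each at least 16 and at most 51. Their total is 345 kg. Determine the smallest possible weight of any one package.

16

Minimizing one value means maximizing the remaining 10.
The other 10 can take up 10 × 51 = 510 ≥ 345 − 16, so one package can sit at its floor of 16.
Achievable: one at 16 and the other 10 totalling 329, which fits since 10 × 16 ≤ 329 ≤ 10 × 51.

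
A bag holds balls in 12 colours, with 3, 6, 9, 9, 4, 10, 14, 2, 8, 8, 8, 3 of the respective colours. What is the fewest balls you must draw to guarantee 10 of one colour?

In the worst case you take as many as possible of each colour without reaching 10: 3 + 6 + 9 + 9 + 4 + 9 + 9 + 2 + 8 + 8 + 8 + 3 = 78.
The next one must give 10 of some colour, so 78 + 1 = 79.

79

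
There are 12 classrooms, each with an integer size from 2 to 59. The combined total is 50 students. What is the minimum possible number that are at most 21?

If only k of them are at most 21, the other 12 − k are at least 22, so the total is at least (12 − k)·22 + k·2.
This is ≤ 50, so (12 − k)·22 + 2k ≤ 50, which gives k ≥ 11.
Exactly 11 works: 11 values at 2 and 1 at 22 total 44; raise one of the low values by 6 (still ≤ 21) to hit 50.

11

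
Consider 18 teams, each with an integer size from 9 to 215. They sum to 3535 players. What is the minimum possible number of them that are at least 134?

Suppose at most 18 − j of them reach 134; then j values are ≤ 133 and the rest ≤ 215.
The total is then ≤ 133·j + 215·(18 − j) = 3870 − 82j. For this to be ≥ 3535 we need j ≤ 4, so at least 18 − 4 = 14 must reach 134.
Exactly 14 works: 14 values at 215 and 4 at 133 total 3542; lower one of the high values by 7 (still ≥ 134) to hit 3535.

14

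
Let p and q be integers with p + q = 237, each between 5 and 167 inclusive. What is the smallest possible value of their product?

11690

Since p + q is fixed, pushing one of them to its bound minimizes the product.
The extreme feasible split is p = 70, q = 167, giving pq = 11690.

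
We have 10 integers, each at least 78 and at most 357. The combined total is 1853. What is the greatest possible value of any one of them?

Maximizing one value means minimizing the remaining 9.
The other 9 contribute at least 9 × 78 = 702, leaving at most 1853 − 702 = 1151.
But each integer is capped at 357, so the maximum is 357.
Achievable: one at 357 and the other 9 totalling 1496, which fits since 9 × 78 ≤ 1496 ≤ 9 × 357.

357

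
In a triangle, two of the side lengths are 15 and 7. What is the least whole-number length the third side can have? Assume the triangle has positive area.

9

The third side must exceed |15 − 7| = 8.
The smallest integer above 8 is 9.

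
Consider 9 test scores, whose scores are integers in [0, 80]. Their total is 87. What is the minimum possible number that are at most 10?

Each value above 10 is at least 11, contributing at least 11 − 0 = 11 above the floor 0.
The sum exceeds the floor total 0 by 87, so at most ⌊87/11⌋ = 7 exceed 10, and at least 2 are ≤ 10.
Exactly 2 works: 2 values at 0 and 7 at 11 total 77; raise one of the low values by 10 (still ≤ 10) to hit 87.

2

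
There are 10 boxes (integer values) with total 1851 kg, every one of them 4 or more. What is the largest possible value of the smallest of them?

The average is 1851/10 < 186, so some value is ≤ 185.
Achievable: 9 of them at 185 and 1 at 186 total 1851.

185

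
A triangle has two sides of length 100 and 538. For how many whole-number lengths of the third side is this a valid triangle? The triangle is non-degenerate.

The triangle inequality gives |100 − 538| < c < 100 + 538, i.e. 438 < c < 638.
So c can be any integer from 439 to 637: 199 values.

199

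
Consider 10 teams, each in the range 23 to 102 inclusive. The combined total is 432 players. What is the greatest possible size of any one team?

102

Maximizing one value means minimizing the remaining 9.
The other 9 contribute at least 9 × 23 = 207, leaving at most 432 − 207 = 225.
But each team is capped at 102, so the maximum is 102.
Achievable: one at 102 and the other 9 totalling 330, which fits since 9 × 23 ≤ 330 ≤ 9 × 102.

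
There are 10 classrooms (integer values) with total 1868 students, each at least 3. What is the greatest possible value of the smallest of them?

If every one of the 10 were at least 187, the total would be at least 10 × 187 = 1870 > 1868.
Achievable: 2 of them at 186 and 8 at 187 total 1868.

186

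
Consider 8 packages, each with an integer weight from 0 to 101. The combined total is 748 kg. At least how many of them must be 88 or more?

Each value short of 88 is at most 87, costing at least 101 − 87 = 14 against the maximum total of 808.
We can afford to lose at most 808 − 748 = 60, so at most ⌊60/14⌋ = 4 fall short, and at least 4 are ≥ 88.
Exactly 4 works: 4 values at 101 and 4 at 87 total 752; lower one of the high values by 4 (still ≥ 88) to hit 748.

4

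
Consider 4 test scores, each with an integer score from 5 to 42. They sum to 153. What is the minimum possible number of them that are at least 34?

3

Each value short of 34 is at most 33, costing at least 42 − 33 = 9 against the maximum total of 168.
We can afford to lose at most 168 − 153 = 15, so at most ⌊15/9⌋ = 1 fall short, and at least 3 are ≥ 34.
Exactly 3 works: 3 values at 42 and 1 at 33 total 159; lower one of the high values by 6 (still ≥ 34) to hit 153.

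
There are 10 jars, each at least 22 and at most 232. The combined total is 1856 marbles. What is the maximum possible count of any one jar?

To make one jar as large as possible, make the other 9 as small as possible.
The other 9 contribute at least 9 × 22 = 198, leaving at most 1856 − 198 = 1658.
But each jar is capped at 232, so the maximum is 232.
Achievable: one at 232 and the other 9 totalling 1624, which fits since 9 × 22 ≤ 1624 ≤ 9 × 232.

232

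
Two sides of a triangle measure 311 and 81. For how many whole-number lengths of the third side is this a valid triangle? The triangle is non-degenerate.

161

The triangle inequality gives |311 − 81| < c < 311 + 81, i.e. 230 < c < 392.
So c can be any integer from 231 to 391: 161 values.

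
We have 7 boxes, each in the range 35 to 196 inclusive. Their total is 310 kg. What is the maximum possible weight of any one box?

Maximizing one value means minimizing the remaining 6.
The other 6 contribute at least 6 × 35 = 210, leaving at most 310 − 210 = 100.
Since 100 ≤ 196, this is achievable: one at 100 and 6 at 35.

100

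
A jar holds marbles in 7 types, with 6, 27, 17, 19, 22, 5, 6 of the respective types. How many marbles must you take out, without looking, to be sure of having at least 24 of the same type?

99

In the worst case you take as many as possible of each type without reaching 24: 6 + 23 + 17 + 19 + 22 + 5 + 6 = 98.
The next one must give 24 of some type, so 98 + 1 = 99.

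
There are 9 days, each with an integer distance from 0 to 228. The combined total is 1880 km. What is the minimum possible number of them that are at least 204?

3

Each value short of 204 is at most 203, costing at least 228 − 203 = 25 against the maximum total of 2052.
We can afford to lose at most 2052 − 1880 = 172, so at most ⌊172/25⌋ = 6 fall short, and at least 3 are ≥ 204.
Exactly 3 works: 3 values at 228 and 6 at 203 total 1902; lower one of the high values by 22 (still ≥ 204) to hit 1880.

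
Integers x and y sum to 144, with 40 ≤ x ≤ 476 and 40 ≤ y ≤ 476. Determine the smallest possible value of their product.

4160

Since x + y is fixed, pushing one of them to its bound minimizes the product.
The extreme feasible split is x = 40, y = 104, giving xy = 4160.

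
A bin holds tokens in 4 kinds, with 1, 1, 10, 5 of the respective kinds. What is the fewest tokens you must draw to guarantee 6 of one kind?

13

In the worst case you take as many as possible of each kind without reaching 6: 1 + 1 + 5 + 5 = 12.
The next one must give 6 of some kind, so 12 + 1 = 13.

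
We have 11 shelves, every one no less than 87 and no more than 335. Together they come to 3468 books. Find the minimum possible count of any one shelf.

Minimizing one value means maximizing the remaining 10.
The other 10 contribute at most 10 × 335 = 3350, leaving at least 3468 − 3350 = 118.
Since 118 ≥ 87, this is achievable: one at 118 and 10 at 335.

118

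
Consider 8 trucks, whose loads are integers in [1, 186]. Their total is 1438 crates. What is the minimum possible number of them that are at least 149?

7

Each value short of 149 is at most 148, costing at least 186 − 148 = 38 against the maximum total of 1488.
We can afford to lose at most 1488 − 1438 = 50, so at most ⌊50/38⌋ = 1 fall short, and at least 7 are ≥ 149.
Exactly 7 works: 7 values at 186 and 1 at 148 total 1450; lower one of the high values by 12 (still ≥ 149) to hit 1438.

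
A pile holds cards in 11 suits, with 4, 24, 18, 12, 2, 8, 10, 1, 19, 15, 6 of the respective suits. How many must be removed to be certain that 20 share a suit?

115

In the worst case you take as many as possible of each suit without reaching 20: 4 + 19 + 18 + 12 + 2 + 8 + 10 + 1 + 19 + 15 + 6 = 114.
The next one must give 20 of some suit, so 114 + 1 = 115.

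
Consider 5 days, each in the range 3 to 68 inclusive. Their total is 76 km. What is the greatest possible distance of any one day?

64

Maximizing one value means minimizing the remaining 4.
The other 4 contribute at least 4 × 3 = 12, leaving at most 76 − 12 = 64.
Since 64 ≤ 68, this is achievable: one at 64 and 4 at 3.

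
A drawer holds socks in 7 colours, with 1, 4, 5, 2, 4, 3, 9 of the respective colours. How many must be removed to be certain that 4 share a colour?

19

In the worst case you take as many as possible of each colour without reaching 4: 1 + 3 + 3 + 2 + 3 + 3 + 3 = 18.
The next one must give 4 of some colour, so 18 + 1 = 19.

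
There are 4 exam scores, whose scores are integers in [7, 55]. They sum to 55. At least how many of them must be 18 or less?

2

Let j be the number exceeding 18. Then the total is ≥ 19·j + 7·(4 − j) = 28 + 12j.
So 12j ≤ 27 and j ≤ 2; hence at least 4 − 2 = 2 are ≤ 18.
Exactly 2 works: 2 values at 7 and 2 at 19 total 52; raise one of the low values by 3 (still ≤ 18) to hit 55.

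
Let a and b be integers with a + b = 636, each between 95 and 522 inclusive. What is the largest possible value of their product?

101124

ab = a(636 − a) is maximized when a is as near 636/2 as the bounds allow.
Taking a = 318 and b = 318 (both in [95, 522]) gives ab = 101124.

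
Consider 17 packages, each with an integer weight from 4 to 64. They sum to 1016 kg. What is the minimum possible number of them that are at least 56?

9

If only k of them are at least 56, the other 17 − k are at most 55, so the total is at most k·64 + (17 − k)·55.
This must reach 1016, so k·64 + (17 − k)·55 ≥ 1016, giving k ≥ 9.
Exactly 9 works: 9 values at 64 and 8 at 55 total 1016.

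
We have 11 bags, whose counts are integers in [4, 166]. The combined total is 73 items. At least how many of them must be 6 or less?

If only k of them are at most 6, the other 11 − k are at least 7, so the total is at least (11 − k)·7 + k·4.
This is ≤ 73, so (11 − k)·7 + 4k ≤ 73, which gives k ≥ 2.
Exactly 2 works: 2 values at 4 and 9 at 7 total 71; raise one of the low values by 2 (still ≤ 6) to hit 73.

2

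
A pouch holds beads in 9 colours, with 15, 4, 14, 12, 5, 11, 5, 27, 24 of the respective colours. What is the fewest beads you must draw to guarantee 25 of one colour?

In the worst case you take as many as possible of each colour without reaching 25: 15 + 4 + 14 + 12 + 5 + 11 + 5 + 24 + 24 = 114.
The next one must give 25 of some colour, so 114 + 1 = 115.

115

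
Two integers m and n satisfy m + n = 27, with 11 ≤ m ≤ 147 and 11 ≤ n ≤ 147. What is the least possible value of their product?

176

Since m + n is fixed, pushing one of them to its bound minimizes the product.
At the endpoint m = 11, n = 27 − 11 = 16, so mn = 11 × 16 = 176.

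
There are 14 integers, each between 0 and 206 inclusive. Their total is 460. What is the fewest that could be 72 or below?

Each value above 72 is at least 73, contributing at least 73 − 0 = 73 above the floor 0.
The sum exceeds the floor total 0 by 460, so at most ⌊460/73⌋ = 6 exceed 72, and at least 8 are ≤ 72.
Exactly 8 works: 8 values at 0 and 6 at 73 total 438; raise one of the low values by 22 (still ≤ 72) to hit 460.

8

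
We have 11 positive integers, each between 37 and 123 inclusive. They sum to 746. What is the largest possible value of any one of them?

123

To make one integer as large as possible, make the other 10 as small as possible.
The other 10 contribute at least 10 × 37 = 370, leaving at most 746 − 370 = 376.
But each integer is capped at 123, so the maximum is 123.
Achievable: one at 123 and the other 10 totalling 623, which fits since 10 × 37 ≤ 623 ≤ 10 × 123.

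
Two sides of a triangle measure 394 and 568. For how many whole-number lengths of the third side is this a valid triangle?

787

The triangle inequality gives |394 − 568| < c < 394 + 568, i.e. 174 < c < 962.
So c can be any integer from 175 to 961: 787 values.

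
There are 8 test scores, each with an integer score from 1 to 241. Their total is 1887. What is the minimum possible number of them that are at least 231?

5

Each value short of 231 is at most 230, costing at least 241 − 230 = 11 against the maximum total of 1928.
We can afford to lose at most 1928 − 1887 = 41, so at most ⌊41/11⌋ = 3 fall short, and at least 5 are ≥ 231.
Exactly 5 works: 5 values at 241 and 3 at 230 total 1895; lower one of the high values by 8 (still ≥ 231) to hit 1887.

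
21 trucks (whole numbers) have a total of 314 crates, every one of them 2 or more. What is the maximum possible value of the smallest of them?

14

If every one of the 21 were at least 15, the total would be at least 21 × 15 = 315 > 314.
Equality holds with 1 value of 14 and 20 values of 15.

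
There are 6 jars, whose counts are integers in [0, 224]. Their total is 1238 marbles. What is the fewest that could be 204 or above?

1

Suppose at most 6 − j of them reach 204; then j values are ≤ 203 and the rest ≤ 224.
The total is then ≤ 203·j + 224·(6 − j) = 1344 − 21j. For this to be ≥ 1238 we need j ≤ 5, so at least 6 − 5 = 1 must reach 204.
Exactly 1 works: 1 value at 224 and 5 at 203 total 1239; lower one of the high values by 1 (still ≥ 204) to hit 1238.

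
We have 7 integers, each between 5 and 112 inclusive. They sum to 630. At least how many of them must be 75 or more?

3

Each value short of 75 is at most 74, costing at least 112 − 74 = 38 against the maximum total of 784.
We can afford to lose at most 784 − 630 = 154, so at most ⌊154/38⌋ = 4 fall short, and at least 3 are ≥ 75.
Exactly 3 works: 3 values at 112 and 4 at 74 total 632; lower one of the high values by 2 (still ≥ 75) to hit 630.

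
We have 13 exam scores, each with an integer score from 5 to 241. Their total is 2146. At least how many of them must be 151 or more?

3

Each value short of 151 is at most 150, costing at least 241 − 150 = 91 against the maximum total of 3133.
We can afford to lose at most 3133 − 2146 = 987, so at most ⌊987/91⌋ = 10 fall short, and at least 3 are ≥ 151.
Exactly 3 works: 3 values at 241 and 10 at 150 total 2223; lower one of the high values by 77 (still ≥ 151) to hit 2146.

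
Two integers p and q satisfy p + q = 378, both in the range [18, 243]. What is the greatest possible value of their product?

35721

With p + q fixed, pq peaks when the two are closest together.
Taking p = 189 and q = 189 (both in [18, 243]) gives pq = 35721.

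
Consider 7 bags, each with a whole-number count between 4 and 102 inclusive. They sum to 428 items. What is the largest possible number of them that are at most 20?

Each value at 20 or below falls at least 102 − 20 = 82 short of the ceiling 102.
The ceiling total is 7 × 102 = 714, and we need 428, so at most ⌊(714 − 428)/82⌋ = 3 can be that low.
k = 3 is achieved by 3 values at 20 and 4 at 102, total 468; lower one of the 102's by 40 (still > 20) to reach 428.

3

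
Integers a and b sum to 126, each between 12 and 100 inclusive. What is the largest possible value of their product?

ab = a(126 − a) is maximized when a is as near 126/2 as the bounds allow.
Taking a = 63 and b = 63 (both in [12, 100]) gives ab = 3969.

3969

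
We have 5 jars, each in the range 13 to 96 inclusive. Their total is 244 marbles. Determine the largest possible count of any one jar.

96

Maximizing one value means minimizing the remaining 4.
The other 4 contribute at least 4 × 13 = 52, leaving at most 244 − 52 = 192.
But each jar is capped at 96, so the maximum is 96.
Achievable: one at 96 and the other 4 totalling 148, which fits since 4 × 13 ≤ 148 ≤ 4 × 96.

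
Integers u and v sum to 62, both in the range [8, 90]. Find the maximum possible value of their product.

uv = u(62 − u) is maximized when u is as near 62/2 as the bounds allow.
Taking u = 31 and v = 31 (both in [8, 90]) gives uv = 961.

961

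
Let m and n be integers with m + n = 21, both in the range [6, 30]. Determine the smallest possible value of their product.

90

For a fixed sum, mn is smallest when m and n are as far apart as possible.
The extreme feasible split is m = 6, n = 15, giving mn = 90.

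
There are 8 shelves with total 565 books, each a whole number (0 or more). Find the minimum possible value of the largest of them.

71

The average is 565/8 > 70, so not all 8 can be 70 or less; the largest is ≥ 71.
Equality holds with 5 values of 71 and 3 values of 70.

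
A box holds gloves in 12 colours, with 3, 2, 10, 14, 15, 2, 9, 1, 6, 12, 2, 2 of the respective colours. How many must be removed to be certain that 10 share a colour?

64

In the worst case you take as many as possible of each colour without reaching 10: 3 + 2 + 9 + 9 + 9 + 2 + 9 + 1 + 6 + 9 + 2 + 2 = 63.
The next one must give 10 of some colour, so 63 + 1 = 64.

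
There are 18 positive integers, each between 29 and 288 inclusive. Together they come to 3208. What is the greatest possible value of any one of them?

288

Maximizing one value means minimizing the remaining 17.
The other 17 contribute at least 17 × 29 = 493, leaving at most 3208 − 493 = 2715.
But each integer is capped at 288, so the maximum is 288.
Achievable: one at 288 and the other 17 totalling 2920, which fits since 17 × 29 ≤ 2920 ≤ 17 × 288.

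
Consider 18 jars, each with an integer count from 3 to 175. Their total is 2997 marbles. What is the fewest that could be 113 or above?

Suppose at most 18 − j of them reach 113; then j values are ≤ 112 and the rest ≤ 175.
The total is then ≤ 112·j + 175·(18 − j) = 3150 − 63j. For this to be ≥ 2997 we need j ≤ 2, so at least 18 − 2 = 16 must reach 113.
Exactly 16 works: 16 values at 175 and 2 at 112 total 3024; lower one of the high values by 27 (still ≥ 113) to hit 2997.

16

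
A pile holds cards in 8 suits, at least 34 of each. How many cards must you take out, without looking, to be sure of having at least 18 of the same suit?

You could draw 17 of every suit without reaching 18 of any — 136 in all.
One more forces 18 of some suit, so 136 + 1 = 137.

137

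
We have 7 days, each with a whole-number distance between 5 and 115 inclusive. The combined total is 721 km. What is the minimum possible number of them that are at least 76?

Each value short of 76 is at most 75, costing at least 115 − 75 = 40 against the maximum total of 805.
We can afford to lose at most 805 − 721 = 84, so at most ⌊84/40⌋ = 2 fall short, and at least 5 are ≥ 76.
Exactly 5 works: 5 values at 115 and 2 at 75 total 725; lower one of the high values by 4 (still ≥ 76) to hit 721.

5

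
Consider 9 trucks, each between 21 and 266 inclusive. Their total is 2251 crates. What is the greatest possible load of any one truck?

266

Maximizing one value means minimizing the remaining 8.
The other 8 contribute at least 8 × 21 = 168, leaving at most 2251 − 168 = 2083.
But each truck is capped at 266, so the maximum is 266.
Achievable: one at 266 and the other 8 totalling 1985, which fits since 8 × 21 ≤ 1985 ≤ 8 × 266.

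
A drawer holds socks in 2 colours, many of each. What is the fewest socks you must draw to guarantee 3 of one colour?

5

You could draw 2 of every colour without reaching 3 of any — 4 in all.
One more forces 3 of some colour, so 4 + 1 = 5.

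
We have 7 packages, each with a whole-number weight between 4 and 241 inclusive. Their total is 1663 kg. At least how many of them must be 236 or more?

If only k of them are at least 236, the other 7 − k are at most 235, so the total is at most k·241 + (7 − k)·235.
This must reach 1663, so k·241 + (7 − k)·235 ≥ 1663, giving k ≥ 3.
Exactly 3 works: 3 values at 241 and 4 at 235 total 1663.

3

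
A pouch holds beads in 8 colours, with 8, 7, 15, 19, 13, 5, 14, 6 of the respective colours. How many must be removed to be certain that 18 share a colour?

In the worst case you take as many as possible of each colour without reaching 18: 8 + 7 + 15 + 17 + 13 + 5 + 14 + 6 = 85.
The next one must give 18 of some colour, so 85 + 1 = 86.

86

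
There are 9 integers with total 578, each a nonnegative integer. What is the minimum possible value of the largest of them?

The average is 578/9 > 64, so not all 9 can be 64 or less; the largest is ≥ 65.
Equality holds with 2 values of 65 and 7 values of 64.

65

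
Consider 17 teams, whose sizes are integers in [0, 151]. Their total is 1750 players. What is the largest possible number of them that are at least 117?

With k values at 117 or above and the rest at least 0, the sum is at least 0 + 117k.
Since the sum is 1750, we need 117k ≤ 1750, i.e. k ≤ 14.
k = 14 is achieved by 14 values at 117 and 3 at 0, total 1638; add 112 to one value (staying below 117) to reach 1750.

14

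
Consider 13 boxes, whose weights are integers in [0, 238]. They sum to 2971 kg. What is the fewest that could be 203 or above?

Each value short of 203 is at most 202, costing at least 238 − 202 = 36 against the maximum total of 3094.
We can afford to lose at most 3094 − 2971 = 123, so at most ⌊123/36⌋ = 3 fall short, and at least 10 are ≥ 203.
Exactly 10 works: 10 values at 238 and 3 at 202 total 2986; lower one of the high values by 15 (still ≥ 203) to hit 2971.

10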